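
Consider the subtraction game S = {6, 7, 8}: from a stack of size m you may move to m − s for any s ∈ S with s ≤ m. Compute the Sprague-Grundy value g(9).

1

Grundy values for subtraction set {6, 7, 8}:
g(0) = mex{} = 0
g(1) = mex{} = 0
g(2) = mex{} = 0
g(3) = mex{} = 0
g(4) = mex{} = 0
g(5) = mex{} = 0
g(6) = mex{0} = 1
g(7) = mex{0} = 1
g(8) = mex{0} = 1
g(9) = mex{0} = 1
So g(9) = 1.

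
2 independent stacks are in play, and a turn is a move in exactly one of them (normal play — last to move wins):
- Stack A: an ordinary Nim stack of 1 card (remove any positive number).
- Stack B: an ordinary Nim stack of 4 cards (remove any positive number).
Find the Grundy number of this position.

5

Stack A is a plain Nim stack of size 1, so its Grundy value is 1.
Stack B is a plain Nim stack of size 4, so its Grundy value is 4.
The value of a disjunctive sum is the nim-sum of the parts.
Combined value = 1 ⊕ 4 = 5.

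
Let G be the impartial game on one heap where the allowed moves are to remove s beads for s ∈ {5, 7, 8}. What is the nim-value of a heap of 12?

Compute g(0), g(1), … for moves {5, 7, 8}:
k:     0  1  2  3  4  5  6  7  8  9 10 11 12
g(k):  0  0  0  0  0  1  1  1  1  1  2  2  2
So g(12) = 2.

2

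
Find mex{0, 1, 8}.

2

The values 0, 1 are all present; 2 is the first non-negative integer missing from the set.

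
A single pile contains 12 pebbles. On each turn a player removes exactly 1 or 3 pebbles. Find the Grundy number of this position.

Build the Grundy sequence with g(k) = mex{g(k−s) : s ∈ {1, 3}, s ≤ k}:
k:     0  1  2  3  4  5  6  7  8  9 10 11 12
g(k):  0  1  0  1  0  1  0  1  0  1  0  1  0
So g(12) = 0.

0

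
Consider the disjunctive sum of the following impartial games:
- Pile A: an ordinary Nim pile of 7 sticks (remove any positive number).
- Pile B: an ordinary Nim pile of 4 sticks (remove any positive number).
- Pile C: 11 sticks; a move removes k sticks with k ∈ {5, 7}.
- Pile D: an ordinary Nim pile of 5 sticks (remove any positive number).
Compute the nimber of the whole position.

4

Pile A is a plain Nim pile of size 7, so its Grundy value is 7.
Pile B is a plain Nim pile of size 4, so its Grundy value is 4.
Build the Grundy sequence for pile C with g(k) = mex{g(k−s) : s ∈ {5, 7}, s ≤ k}:
k:     0  1  2  3  4  5  6  7  8  9 10 11
g(k):  0  0  0  0  0  1  1  1  1  1  2  2
So g(11) = 2.
Pile D is a plain Nim pile of size 5, so its Grundy value is 5.
By the Sprague-Grundy theorem, the Grundy value of a sum of independent games is the XOR of the component values.
Combined value = 7 XOR 4 XOR 2 XOR 5 = 4.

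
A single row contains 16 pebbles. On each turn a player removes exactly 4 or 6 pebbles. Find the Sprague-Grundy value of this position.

1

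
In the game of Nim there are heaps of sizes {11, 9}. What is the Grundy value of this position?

2

Bitwise XOR of the heap sizes:
  1011  (11)
  1001  (9)
  ----
  0010  (2)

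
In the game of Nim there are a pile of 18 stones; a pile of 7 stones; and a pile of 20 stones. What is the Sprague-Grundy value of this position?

Bitwise XOR of the heap sizes:
  10010  (18)
  00111  (7)
  10100  (20)
  -----
  00001  (1)

1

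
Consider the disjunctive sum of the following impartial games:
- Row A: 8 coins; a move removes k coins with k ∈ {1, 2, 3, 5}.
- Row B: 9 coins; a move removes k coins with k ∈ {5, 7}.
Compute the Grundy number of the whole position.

1

For row A, compute g(0), g(1), … with moves {1, 2, 3, 5}:
g(0) = mex{} = 0
g(1) = mex{0} = 1
g(2) = mex{0,1} = 2
g(3) = mex{0,1,2} = 3
g(4) = mex{1,2,3} = 0
g(5) = mex{0,2,3} = 1
g(6) = mex{0,1,3} = 2
g(7) = mex{0,1,2} = 3
g(8) = mex{1,2,3} = 0
So g(8) = 0.
For row B, compute g(0), g(1), … with moves {5, 7}:
g(0) = mex{} = 0
g(1) = mex{} = 0
g(2) = mex{} = 0
g(3) = mex{} = 0
g(4) = mex{} = 0
g(5) = mex{0} = 1
g(6) = mex{0} = 1
g(7) = mex{0} = 1
g(8) = mex{0} = 1
g(9) = mex{0} = 1
So g(9) = 1.
The value of a disjunctive sum is the nim-sum of the parts.
Combined value = 0 XOR 1 = 1.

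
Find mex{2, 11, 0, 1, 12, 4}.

3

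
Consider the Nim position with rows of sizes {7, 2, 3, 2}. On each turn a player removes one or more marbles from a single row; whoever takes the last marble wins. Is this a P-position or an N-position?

N-position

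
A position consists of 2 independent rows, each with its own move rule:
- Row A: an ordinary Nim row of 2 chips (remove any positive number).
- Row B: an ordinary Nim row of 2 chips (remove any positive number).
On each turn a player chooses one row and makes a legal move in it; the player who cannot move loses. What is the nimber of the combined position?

Row A is a plain Nim row of size 2, so its Grundy value is 2.
Row B is a plain Nim row of size 2, so its Grundy value is 2.
The value of a disjunctive sum is the nim-sum of the parts.
Combined value = 2 XOR 2 = 0.

0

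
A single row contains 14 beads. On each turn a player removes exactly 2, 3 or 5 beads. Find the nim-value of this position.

Build the Grundy sequence with g(k) = mex{g(k−s) : s ∈ {2, 3, 5}, s ≤ k}:
k:     0  1  2  3  4  5  6  7  8  9 10 11 12 13 14
g(k):  0  0  1  1  2  2  3  0  0  1  1  2  2  3  0
So g(14) = 0.

0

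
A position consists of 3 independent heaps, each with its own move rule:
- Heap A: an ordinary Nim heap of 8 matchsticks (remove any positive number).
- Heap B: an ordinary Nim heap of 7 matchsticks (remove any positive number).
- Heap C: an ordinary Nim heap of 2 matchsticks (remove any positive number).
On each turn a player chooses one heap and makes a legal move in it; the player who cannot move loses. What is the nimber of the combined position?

Heap A is a plain Nim heap of size 8, so its Grundy value is 8.
Heap B is a plain Nim heap of size 7, so its Grundy value is 7.
Heap C is a plain Nim heap of size 2, so its Grundy value is 2.
The value of a disjunctive sum is the nim-sum of the parts.
Combined value = 8 ⊕ 7 ⊕ 2 = 13.

13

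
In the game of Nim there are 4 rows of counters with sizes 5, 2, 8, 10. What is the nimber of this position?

5

Nim-sum: 5 ⊕ 2 ⊕ 8 ⊕ 10 = 5.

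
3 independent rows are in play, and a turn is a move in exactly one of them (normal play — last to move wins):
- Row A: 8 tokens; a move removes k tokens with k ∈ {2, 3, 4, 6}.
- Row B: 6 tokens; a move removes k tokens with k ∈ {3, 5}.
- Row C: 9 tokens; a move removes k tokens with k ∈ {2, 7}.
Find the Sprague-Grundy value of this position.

2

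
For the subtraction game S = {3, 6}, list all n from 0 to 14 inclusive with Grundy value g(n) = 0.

Grundy values for subtraction set {3, 6}:
k:     0  1  2  3  4  5  6  7  8  9 10 11 12 13 14
g(k):  0  0  0  1  1  1  2  2  2  0  0  0  1  1  1
The P-positions (g = 0) in 0..14 are 0, 1, 2, 9, 10, 11.

0, 1, 2, 9, 10, 11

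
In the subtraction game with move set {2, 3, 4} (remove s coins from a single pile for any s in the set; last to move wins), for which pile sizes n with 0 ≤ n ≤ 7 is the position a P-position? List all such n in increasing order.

0, 1, 6, 7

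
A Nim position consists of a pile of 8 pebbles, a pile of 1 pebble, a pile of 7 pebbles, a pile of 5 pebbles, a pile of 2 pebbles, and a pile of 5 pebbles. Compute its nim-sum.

12

Write each in binary and XOR column by column:
  1000  (8)
  0001  (1)
  0111  (7)
  0101  (5)
  0010  (2)
  0101  (5)
  ----
  1100  (12)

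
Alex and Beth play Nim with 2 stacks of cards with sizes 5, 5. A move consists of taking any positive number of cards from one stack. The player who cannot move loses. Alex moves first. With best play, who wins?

Beth wins

Nim-sum: 5 ⊕ 5 = 0.
The nim-sum is 0, so this is a P-position: the player to move is in a losing position under optimal play; Alex is about to move from it and so loses — Beth wins.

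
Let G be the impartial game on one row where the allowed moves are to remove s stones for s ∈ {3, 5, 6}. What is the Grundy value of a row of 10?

0

Build the Grundy sequence with g(k) = mex{g(k−s) : s ∈ {3, 5, 6}, s ≤ k}:
g(0) = mex{} = 0
g(1) = mex{} = 0
g(2) = mex{} = 0
g(3) = mex{0} = 1
g(4) = mex{0} = 1
g(5) = mex{0} = 1
g(6) = mex{0,1} = 2
g(7) = mex{0,1} = 2
g(8) = mex{0,1} = 2
g(9) = mex{1,2} = 0
g(10) = mex{1,2} = 0
So g(10) = 0.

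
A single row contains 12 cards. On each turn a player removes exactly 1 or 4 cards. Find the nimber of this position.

Grundy values for subtraction set {1, 4}:
k:     0  1  2  3  4  5  6  7  8  9 10 11 12
g(k):  0  1  0  1  2  0  1  0  1  2  0  1  0
So g(12) = 0.

0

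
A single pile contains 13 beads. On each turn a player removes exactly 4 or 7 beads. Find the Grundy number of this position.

0

Grundy values for subtraction set {4, 7}:
g(0) = mex{} = 0
g(1) = mex{} = 0
g(2) = mex{} = 0
g(3) = mex{} = 0
g(4) = mex{0} = 1
g(5) = mex{0} = 1
g(6) = mex{0} = 1
g(7) = mex{0} = 1
g(8) = mex{0,1} = 2
g(9) = mex{0,1} = 2
g(10) = mex{0,1} = 2
g(11) = mex{1} = 0
g(12) = mex{1,2} = 0
g(13) = mex{1,2} = 0
So g(13) = 0.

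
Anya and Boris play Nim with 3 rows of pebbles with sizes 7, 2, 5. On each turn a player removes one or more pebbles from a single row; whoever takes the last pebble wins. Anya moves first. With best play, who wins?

Boris wins

In binary:
  111  (7)
  010  (2)
  101  (5)
  ---
  000  (0)
The nim-sum is 0, so this is a P-position: the player to move is in a losing position under optimal play; Anya is about to move from it and so loses — Boris wins.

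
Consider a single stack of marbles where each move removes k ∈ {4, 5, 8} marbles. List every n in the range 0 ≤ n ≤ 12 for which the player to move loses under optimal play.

0, 1, 2, 3, 12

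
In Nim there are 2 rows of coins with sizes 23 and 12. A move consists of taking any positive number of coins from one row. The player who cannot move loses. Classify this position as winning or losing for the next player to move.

Winning position

Nim-sum: 23 ^ 12 = 27.
The nim-sum is 27 ≠ 0, so this is an N-position: the player to move can win.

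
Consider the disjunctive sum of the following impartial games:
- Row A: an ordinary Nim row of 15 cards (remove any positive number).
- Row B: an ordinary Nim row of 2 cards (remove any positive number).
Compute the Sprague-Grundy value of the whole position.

Row A is a plain Nim row of size 15, so its Grundy value is 15.
Row B is a plain Nim row of size 2, so its Grundy value is 2.
The value of a disjunctive sum is the nim-sum of the parts.
Combined value = 15 XOR 2 = 13.

13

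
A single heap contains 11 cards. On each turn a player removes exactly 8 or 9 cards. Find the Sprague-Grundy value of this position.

1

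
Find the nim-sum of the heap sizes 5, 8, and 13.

0

In binary:
  0101  (5)
  1000  (8)
  1101  (13)
  ----
  0000  (0)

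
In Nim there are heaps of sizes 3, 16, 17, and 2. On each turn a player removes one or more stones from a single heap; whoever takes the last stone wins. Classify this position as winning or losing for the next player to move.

Losing position

Compute the nim-sum pairwise:
3 XOR 16 = 19
19 XOR 17 = 2
2 XOR 2 = 0
The nim-sum is 0, so this is a P-position: the player to move is in a losing position under optimal play.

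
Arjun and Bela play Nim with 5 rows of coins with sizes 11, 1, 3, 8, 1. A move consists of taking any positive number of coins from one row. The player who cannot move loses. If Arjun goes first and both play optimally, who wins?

Bitwise XOR of the heap sizes:
  1011  (11)
  0001  (1)
  0011  (3)
  1000  (8)
  0001  (1)
  ----
  0000  (0)
The nim-sum is 0, so this is a P-position: the player to move is in a losing position under optimal play; Arjun is about to move from it and so loses — Bela wins.

Bela wins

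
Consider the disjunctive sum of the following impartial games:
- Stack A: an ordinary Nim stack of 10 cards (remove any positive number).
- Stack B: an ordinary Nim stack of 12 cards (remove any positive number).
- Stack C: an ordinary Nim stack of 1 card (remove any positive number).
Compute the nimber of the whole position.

Stack A is a plain Nim stack of size 10, so its Grundy value is 10.
Stack B is a plain Nim stack of size 12, so its Grundy value is 12.
Stack C is a plain Nim stack of size 1, so its Grundy value is 1.
The value of a disjunctive sum is the nim-sum of the parts.
Combined value = 10 XOR 12 XOR 1 = 7.

7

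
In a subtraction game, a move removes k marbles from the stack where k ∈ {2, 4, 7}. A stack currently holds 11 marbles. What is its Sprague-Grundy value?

1

Grundy values for subtraction set {2, 4, 7}:
g(0) = mex{} = 0
g(1) = mex{} = 0
g(2) = mex{0} = 1
g(3) = mex{0} = 1
g(4) = mex{0,1} = 2
g(5) = mex{0,1} = 2
g(6) = mex{1,2} = 0
g(7) = mex{0,1,2} = 3
g(8) = mex{0,2} = 1
g(9) = mex{1,2,3} = 0
g(10) = mex{0,1} = 2
g(11) = mex{0,2,3} = 1
So g(11) = 1.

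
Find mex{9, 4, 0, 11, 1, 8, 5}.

The values 0, 1 are all present; 2 is the first non-negative integer missing from the set.

2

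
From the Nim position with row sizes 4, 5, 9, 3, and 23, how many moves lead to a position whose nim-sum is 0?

1

Compute the nim-sum pairwise:
4 ^ 5 = 1
1 ^ 9 = 8
8 ^ 3 = 11
11 ^ 23 = 28
The overall nim-sum is X = 28. A row of size p has a winning move iff p XOR X < p (reduce it to p XOR X).
  4: 4 XOR 28 = 24 ≥ 4 — no move.
  5: 5 XOR 28 = 25 ≥ 5 — no move.
  9: 9 XOR 28 = 21 ≥ 9 — no move.
  3: 3 XOR 28 = 31 ≥ 3 — no move.
  23: 23 XOR 28 = 11 < 23 — winning move (to 11).
That gives 1 winning move.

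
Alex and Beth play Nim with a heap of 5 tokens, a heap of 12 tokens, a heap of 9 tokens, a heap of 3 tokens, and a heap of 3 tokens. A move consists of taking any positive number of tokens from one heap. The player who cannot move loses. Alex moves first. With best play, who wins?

Compute the nim-sum pairwise:
5 XOR 12 = 9
9 XOR 9 = 0
0 XOR 3 = 3
3 XOR 3 = 0
The nim-sum is 0, so this is a P-position: the player to move is in a losing position under optimal play; Alex is about to move from it and so loses — Beth wins.

Beth wins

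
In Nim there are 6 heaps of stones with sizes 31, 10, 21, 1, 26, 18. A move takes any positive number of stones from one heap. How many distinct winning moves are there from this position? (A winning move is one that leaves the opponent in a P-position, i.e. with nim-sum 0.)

Compute the nim-sum pairwise:
31 ⊕ 10 = 21
21 ⊕ 21 = 0
0 ⊕ 1 = 1
1 ⊕ 26 = 27
27 ⊕ 18 = 9
The overall nim-sum is X = 9. A heap of size p has a winning move iff p XOR X < p (reduce it to p XOR X).
  31: 31 XOR 9 = 22 < 31 — winning move (to 22).
  10: 10 XOR 9 = 3 < 10 — winning move (to 3).
  21: 21 XOR 9 = 28 ≥ 21 — no move.
  1: 1 XOR 9 = 8 ≥ 1 — no move.
  26: 26 XOR 9 = 19 < 26 — winning move (to 19).
  18: 18 XOR 9 = 27 ≥ 18 — no move.
That gives 3 winning moves.

3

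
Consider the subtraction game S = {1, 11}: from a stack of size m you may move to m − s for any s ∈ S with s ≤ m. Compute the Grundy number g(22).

0

Build the Grundy sequence with g(k) = mex{g(k−s) : s ∈ {1, 11}, s ≤ k}:
k:     0  1  2  3  4  5  6  7  8  9 10 11 12 13 14 15 16 17 18 19 20 21 22
g(k):  0  1  0  1  0  1  0  1  0  1  0  1  0  1  0  1  0  1  0  1  0  1  0
So g(22) = 0.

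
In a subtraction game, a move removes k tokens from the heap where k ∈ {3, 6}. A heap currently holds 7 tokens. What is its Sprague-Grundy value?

2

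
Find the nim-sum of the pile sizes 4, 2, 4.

Compute the nim-sum pairwise:
4 ⊕ 2 = 6
6 ⊕ 4 = 2

2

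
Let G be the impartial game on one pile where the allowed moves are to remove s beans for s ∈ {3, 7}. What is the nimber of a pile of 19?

Compute g(0), g(1), … for moves {3, 7}:
k:     0  1  2  3  4  5  6  7  8  9 10 11 12 13 14 15 16 17 18 19
g(k):  0  0  0  1  1  1  0  2  2  1  0  0  0  1  1  1  0  2  2  1
So g(19) = 1.

1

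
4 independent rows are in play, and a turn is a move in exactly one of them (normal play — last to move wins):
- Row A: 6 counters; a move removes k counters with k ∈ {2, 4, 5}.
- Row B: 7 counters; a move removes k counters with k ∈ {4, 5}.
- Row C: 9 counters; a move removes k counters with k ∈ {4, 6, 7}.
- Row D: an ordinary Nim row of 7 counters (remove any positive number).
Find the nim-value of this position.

For row A, compute g(0), g(1), … with moves {2, 4, 5}:
g(0) = mex{} = 0
g(1) = mex{} = 0
g(2) = mex{0} = 1
g(3) = mex{0} = 1
g(4) = mex{0,1} = 2
g(5) = mex{0,1} = 2
g(6) = mex{0,1,2} = 3
So g(6) = 3.
Grundy values for row B (subtraction set {4, 5}):
k:     0  1  2  3  4  5  6  7
g(k):  0  0  0  0  1  1  1  1
So g(7) = 1.
For row C, compute g(0), g(1), … with moves {4, 6, 7}:
g(0) = mex{} = 0
g(1) = mex{} = 0
g(2) = mex{} = 0
g(3) = mex{} = 0
g(4) = mex{0} = 1
g(5) = mex{0} = 1
g(6) = mex{0} = 1
g(7) = mex{0} = 1
g(8) = mex{0,1} = 2
g(9) = mex{0,1} = 2
So g(9) = 2.
Row D is a plain Nim row of size 7, so its Grundy value is 7.
The value of a disjunctive sum is the nim-sum of the parts.
Combined value = 3 XOR 1 XOR 2 XOR 7 = 7.

7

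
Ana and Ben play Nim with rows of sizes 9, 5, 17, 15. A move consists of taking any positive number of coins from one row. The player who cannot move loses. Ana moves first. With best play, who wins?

Ana wins

Nim-sum: 9 XOR 5 XOR 17 XOR 15 = 18.
The nim-sum is 18 ≠ 0, so this is an N-position: the player to move can win; Ana has a winning move.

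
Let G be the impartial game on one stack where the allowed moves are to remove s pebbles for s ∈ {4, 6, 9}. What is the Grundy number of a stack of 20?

1

Compute g(0), g(1), … for moves {4, 6, 9}:
k:     0  1  2  3  4  5  6  7  8  9 10 11 12 13 14 15 16 17 18 19 20
g(k):  0  0  0  0  1  1  1  1  2  2  2  2  3  0  0  0  0  1  1  1  1
So g(20) = 1.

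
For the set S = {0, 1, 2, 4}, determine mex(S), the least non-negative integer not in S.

The values 0, 1, 2 are all present; 3 is the first non-negative integer missing from the set.

3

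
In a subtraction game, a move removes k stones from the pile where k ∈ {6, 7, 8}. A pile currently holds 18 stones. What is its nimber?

Grundy values for subtraction set {6, 7, 8}:
k:     0  1  2  3  4  5  6  7  8  9 10 11 12 13 14 15 16 17 18
g(k):  0  0  0  0  0  0  1  1  1  1  1  1  2  2  0  0  0  0  0
So g(18) = 0.

0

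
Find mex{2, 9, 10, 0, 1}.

3

The values 0, 1, 2 are all present; 3 is the first non-negative integer missing from the set.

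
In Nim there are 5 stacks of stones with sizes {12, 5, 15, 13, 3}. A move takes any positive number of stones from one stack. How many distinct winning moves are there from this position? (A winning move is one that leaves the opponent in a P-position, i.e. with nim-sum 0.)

3

In binary:
  1100  (12)
  0101  (5)
  1111  (15)
  1101  (13)
  0011  (3)
  ----
  1000  (8)
The overall nim-sum is X = 8. A stack of size p has a winning move iff p XOR X < p (reduce it to p XOR X).
  12: 12 XOR 8 = 4 < 12 — winning move (to 4).
  5: 5 XOR 8 = 13 ≥ 5 — no move.
  15: 15 XOR 8 = 7 < 15 — winning move (to 7).
  13: 13 XOR 8 = 5 < 13 — winning move (to 5).
  3: 3 XOR 8 = 11 ≥ 3 — no move.
That gives 3 winning moves.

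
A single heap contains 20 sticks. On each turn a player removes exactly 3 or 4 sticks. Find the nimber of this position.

2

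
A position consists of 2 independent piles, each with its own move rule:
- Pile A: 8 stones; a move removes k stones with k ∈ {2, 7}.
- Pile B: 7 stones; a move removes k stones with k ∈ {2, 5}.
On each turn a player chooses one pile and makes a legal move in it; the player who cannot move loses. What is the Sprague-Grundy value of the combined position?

Build the Grundy sequence for pile A with g(k) = mex{g(k−s) : s ∈ {2, 7}, s ≤ k}:
k:     0  1  2  3  4  5  6  7  8
g(k):  0  0  1  1  0  0  1  1  2
So g(8) = 2.
Build the Grundy sequence for pile B with g(k) = mex{g(k−s) : s ∈ {2, 5}, s ≤ k}:
k:     0  1  2  3  4  5  6  7
g(k):  0  0  1  1  0  2  1  0
So g(7) = 0.
The value of a disjunctive sum is the nim-sum of the parts.
Combined value = 2 XOR 0 = 2.

2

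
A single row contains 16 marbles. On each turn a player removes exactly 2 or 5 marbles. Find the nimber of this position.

1

Build the Grundy sequence with g(k) = mex{g(k−s) : s ∈ {2, 5}, s ≤ k}:
k:     0  1  2  3  4  5  6  7  8  9 10 11 12 13 14 15 16
g(k):  0  0  1  1  0  2  1  0  0  1  1  0  2  1  0  0  1
So g(16) = 1.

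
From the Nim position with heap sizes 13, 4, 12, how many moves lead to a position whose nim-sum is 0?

3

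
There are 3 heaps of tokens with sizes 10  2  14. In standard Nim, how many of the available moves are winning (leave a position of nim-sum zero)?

1

Compute the nim-sum pairwise:
10 XOR 2 = 8
8 XOR 14 = 6
The overall nim-sum is X = 6. A heap of size p has a winning move iff p XOR X < p (reduce it to p XOR X).
  10: 10 XOR 6 = 12 ≥ 10 — no move.
  2: 2 XOR 6 = 4 ≥ 2 — no move.
  14: 14 XOR 6 = 8 < 14 — winning move (to 8).
That gives 1 winning move.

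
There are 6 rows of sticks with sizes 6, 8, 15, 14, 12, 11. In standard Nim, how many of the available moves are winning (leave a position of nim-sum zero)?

5

Compute the nim-sum pairwise:
6 ^ 8 = 14
14 ^ 15 = 1
1 ^ 14 = 15
15 ^ 12 = 3
3 ^ 11 = 8
The overall nim-sum is X = 8. A row of size p has a winning move iff p XOR X < p (reduce it to p XOR X).
  6: 6 XOR 8 = 14 ≥ 6 — no move.
  8: 8 XOR 8 = 0 < 8 — winning move (to 0).
  15: 15 XOR 8 = 7 < 15 — winning move (to 7).
  14: 14 XOR 8 = 6 < 14 — winning move (to 6).
  12: 12 XOR 8 = 4 < 12 — winning move (to 4).
  11: 11 XOR 8 = 3 < 11 — winning move (to 3).
That gives 5 winning moves.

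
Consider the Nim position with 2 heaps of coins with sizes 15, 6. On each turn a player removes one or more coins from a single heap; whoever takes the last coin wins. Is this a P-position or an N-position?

N-position

Nim-sum: 15 XOR 6 = 9.
The nim-sum is 9 ≠ 0, so this is an N-position: the player to move can win.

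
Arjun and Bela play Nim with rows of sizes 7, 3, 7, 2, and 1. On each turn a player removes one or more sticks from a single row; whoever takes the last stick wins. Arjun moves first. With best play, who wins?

Bela wins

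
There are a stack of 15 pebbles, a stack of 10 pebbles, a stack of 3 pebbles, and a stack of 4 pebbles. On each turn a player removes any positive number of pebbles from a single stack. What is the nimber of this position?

Nim-sum: 15 ^ 10 ^ 3 ^ 4 = 2.

2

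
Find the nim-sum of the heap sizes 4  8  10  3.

5

Nim-sum: 4 ⊕ 8 ⊕ 10 ⊕ 3 = 5.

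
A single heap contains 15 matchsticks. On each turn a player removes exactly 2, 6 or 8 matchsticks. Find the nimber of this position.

Build the Grundy sequence with g(k) = mex{g(k−s) : s ∈ {2, 6, 8}, s ≤ k}:
k:     0  1  2  3  4  5  6  7  8  9 10 11 12 13 14 15
g(k):  0  0  1  1  0  0  1  1  2  2  3  3  2  2  0  0
So g(15) = 0.

0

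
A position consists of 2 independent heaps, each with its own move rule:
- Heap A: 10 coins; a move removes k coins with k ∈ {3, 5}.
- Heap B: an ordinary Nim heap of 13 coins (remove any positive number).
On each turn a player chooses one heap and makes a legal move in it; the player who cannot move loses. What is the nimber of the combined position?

13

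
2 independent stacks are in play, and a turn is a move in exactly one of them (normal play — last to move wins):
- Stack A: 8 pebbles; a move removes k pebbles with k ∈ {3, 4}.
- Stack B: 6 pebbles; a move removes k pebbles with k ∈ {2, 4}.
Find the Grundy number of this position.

0

For stack A, compute g(0), g(1), … with moves {3, 4}:
g(0) = mex{} = 0
g(1) = mex{} = 0
g(2) = mex{} = 0
g(3) = mex{0} = 1
g(4) = mex{0} = 1
g(5) = mex{0} = 1
g(6) = mex{0,1} = 2
g(7) = mex{1} = 0
g(8) = mex{1} = 0
So g(8) = 0.
Build the Grundy sequence for stack B with g(k) = mex{g(k−s) : s ∈ {2, 4}, s ≤ k}:
g(0) = mex{} = 0
g(1) = mex{} = 0
g(2) = mex{0} = 1
g(3) = mex{0} = 1
g(4) = mex{0,1} = 2
g(5) = mex{0,1} = 2
g(6) = mex{1,2} = 0
So g(6) = 0.
By the Sprague-Grundy theorem, the Grundy value of a sum of independent games is the XOR of the component values.
Combined value = 0 XOR 0 = 0.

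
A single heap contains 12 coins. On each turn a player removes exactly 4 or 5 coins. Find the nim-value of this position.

0

Compute g(0), g(1), … for moves {4, 5}:
k:     0  1  2  3  4  5  6  7  8  9 10 11 12
g(k):  0  0  0  0  1  1  1  1  2  0  0  0  0
So g(12) = 0.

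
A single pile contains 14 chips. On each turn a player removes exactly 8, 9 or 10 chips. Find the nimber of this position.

1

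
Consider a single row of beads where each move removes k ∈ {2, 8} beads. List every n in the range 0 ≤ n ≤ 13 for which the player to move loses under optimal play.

0, 1, 4, 5, 10, 11

Build the Grundy sequence with g(k) = mex{g(k−s) : s ∈ {2, 8}, s ≤ k}:
g(0) = mex{} = 0
g(1) = mex{} = 0
g(2) = mex{0} = 1
g(3) = mex{0} = 1
g(4) = mex{1} = 0
g(5) = mex{1} = 0
g(6) = mex{0} = 1
g(7) = mex{0} = 1
g(8) = mex{0,1} = 2
g(9) = mex{0,1} = 2
g(10) = mex{1,2} = 0
g(11) = mex{1,2} = 0
g(12) = mex{0} = 1
g(13) = mex{0} = 1
The P-positions (g = 0) in 0..13 are 0, 1, 4, 5, 10, 11.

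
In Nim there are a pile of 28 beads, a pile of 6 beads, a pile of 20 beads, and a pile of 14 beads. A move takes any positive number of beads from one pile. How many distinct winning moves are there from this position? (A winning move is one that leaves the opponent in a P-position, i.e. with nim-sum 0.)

0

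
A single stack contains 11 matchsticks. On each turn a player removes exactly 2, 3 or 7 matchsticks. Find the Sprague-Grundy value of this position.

Grundy values for subtraction set {2, 3, 7}:
g(0) = mex{} = 0
g(1) = mex{} = 0
g(2) = mex{0} = 1
g(3) = mex{0} = 1
g(4) = mex{0,1} = 2
g(5) = mex{1} = 0
g(6) = mex{1,2} = 0
g(7) = mex{0,2} = 1
g(8) = mex{0} = 1
g(9) = mex{0,1} = 2
g(10) = mex{1} = 0
g(11) = mex{1,2} = 0
So g(11) = 0.

0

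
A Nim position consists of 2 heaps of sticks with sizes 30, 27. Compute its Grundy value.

Compute the nim-sum pairwise:
30 ⊕ 27 = 5

5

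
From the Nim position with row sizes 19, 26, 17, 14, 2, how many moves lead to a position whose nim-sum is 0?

Compute the nim-sum pairwise:
19 ⊕ 26 = 9
9 ⊕ 17 = 24
24 ⊕ 14 = 22
22 ⊕ 2 = 20
The overall nim-sum is X = 20. A row of size p has a winning move iff p XOR X < p (reduce it to p XOR X).
  19: 19 XOR 20 = 7 < 19 — winning move (to 7).
  26: 26 XOR 20 = 14 < 26 — winning move (to 14).
  17: 17 XOR 20 = 5 < 17 — winning move (to 5).
  14: 14 XOR 20 = 26 ≥ 14 — no move.
  2: 2 XOR 20 = 22 ≥ 2 — no move.
That gives 3 winning moves.

3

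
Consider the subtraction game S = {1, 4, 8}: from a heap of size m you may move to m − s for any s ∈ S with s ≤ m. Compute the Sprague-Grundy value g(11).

Grundy values for subtraction set {1, 4, 8}:
g(0) = mex{} = 0
g(1) = mex{0} = 1
g(2) = mex{1} = 0
g(3) = mex{0} = 1
g(4) = mex{0,1} = 2
g(5) = mex{1,2} = 0
g(6) = mex{0} = 1
g(7) = mex{1} = 0
g(8) = mex{0,2} = 1
g(9) = mex{0,1} = 2
g(10) = mex{0,1,2} = 3
g(11) = mex{0,1,3} = 2
So g(11) = 2.

2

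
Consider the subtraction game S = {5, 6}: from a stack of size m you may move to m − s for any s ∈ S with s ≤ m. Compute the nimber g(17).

1

Build the Grundy sequence with g(k) = mex{g(k−s) : s ∈ {5, 6}, s ≤ k}:
k:     0  1  2  3  4  5  6  7  8  9 10 11 12 13 14 15 16 17
g(k):  0  0  0  0  0  1  1  1  1  1  2  0  0  0  0  0  1  1
So g(17) = 1.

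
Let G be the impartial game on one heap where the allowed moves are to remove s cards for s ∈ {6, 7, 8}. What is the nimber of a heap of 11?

Grundy values for subtraction set {6, 7, 8}:
k:     0  1  2  3  4  5  6  7  8  9 10 11
g(k):  0  0  0  0  0  0  1  1  1  1  1  1
So g(11) = 1.

1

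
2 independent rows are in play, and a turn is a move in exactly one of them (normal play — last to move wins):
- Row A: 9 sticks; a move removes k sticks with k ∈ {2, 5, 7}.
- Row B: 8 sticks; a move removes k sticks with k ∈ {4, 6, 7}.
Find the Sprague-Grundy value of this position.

For row A, compute g(0), g(1), … with moves {2, 5, 7}:
g(0) = mex{} = 0
g(1) = mex{} = 0
g(2) = mex{0} = 1
g(3) = mex{0} = 1
g(4) = mex{1} = 0
g(5) = mex{0,1} = 2
g(6) = mex{0} = 1
g(7) = mex{0,1,2} = 3
g(8) = mex{0,1} = 2
g(9) = mex{0,1,3} = 2
So g(9) = 2.
For row B, compute g(0), g(1), … with moves {4, 6, 7}:
g(0) = mex{} = 0
g(1) = mex{} = 0
g(2) = mex{} = 0
g(3) = mex{} = 0
g(4) = mex{0} = 1
g(5) = mex{0} = 1
g(6) = mex{0} = 1
g(7) = mex{0} = 1
g(8) = mex{0,1} = 2
So g(8) = 2.
By the Sprague-Grundy theorem, the Grundy value of a sum of independent games is the XOR of the component values.
Combined value = 2 XOR 2 = 0.

0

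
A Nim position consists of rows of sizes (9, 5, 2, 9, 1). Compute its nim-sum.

6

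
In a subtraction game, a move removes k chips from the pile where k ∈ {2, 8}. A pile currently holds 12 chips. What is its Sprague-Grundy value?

Compute g(0), g(1), … for moves {2, 8}:
g(0) = mex{} = 0
g(1) = mex{} = 0
g(2) = mex{0} = 1
g(3) = mex{0} = 1
g(4) = mex{1} = 0
g(5) = mex{1} = 0
g(6) = mex{0} = 1
g(7) = mex{0} = 1
g(8) = mex{0,1} = 2
g(9) = mex{0,1} = 2
g(10) = mex{1,2} = 0
g(11) = mex{1,2} = 0
g(12) = mex{0} = 1
So g(12) = 1.

1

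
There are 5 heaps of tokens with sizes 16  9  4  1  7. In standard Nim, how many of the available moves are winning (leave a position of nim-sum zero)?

Nim-sum: 16 XOR 9 XOR 4 XOR 1 XOR 7 = 27.
The overall nim-sum is X = 27. A heap of size p has a winning move iff p XOR X < p (reduce it to p XOR X).
  16: 16 XOR 27 = 11 < 16 — winning move (to 11).
  9: 9 XOR 27 = 18 ≥ 9 — no move.
  4: 4 XOR 27 = 31 ≥ 4 — no move.
  1: 1 XOR 27 = 26 ≥ 1 — no move.
  7: 7 XOR 27 = 28 ≥ 7 — no move.
That gives 1 winning move.

1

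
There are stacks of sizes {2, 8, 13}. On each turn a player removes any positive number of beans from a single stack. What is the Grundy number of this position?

7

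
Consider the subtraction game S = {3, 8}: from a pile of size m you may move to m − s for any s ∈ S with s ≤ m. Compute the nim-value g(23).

0

Compute g(0), g(1), … for moves {3, 8}:
k:     0  1  2  3  4  5  6  7  8  9 10 11 12 13 14 15 16 17 18 19 20 21 22 23
g(k):  0  0  0  1  1  1  0  0  2  1  1  0  0  0  1  1  1  0  0  2  1  1  0  0
So g(23) = 0.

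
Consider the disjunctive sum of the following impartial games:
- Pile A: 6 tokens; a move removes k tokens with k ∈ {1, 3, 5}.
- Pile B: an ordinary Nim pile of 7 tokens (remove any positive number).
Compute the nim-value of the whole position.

7

Grundy values for pile A (subtraction set {1, 3, 5}):
k:     0  1  2  3  4  5  6
g(k):  0  1  0  1  0  1  0
So g(6) = 0.
Pile B is a plain Nim pile of size 7, so its Grundy value is 7.
The value of a disjunctive sum is the nim-sum of the parts.
Combined value = 0 XOR 7 = 7.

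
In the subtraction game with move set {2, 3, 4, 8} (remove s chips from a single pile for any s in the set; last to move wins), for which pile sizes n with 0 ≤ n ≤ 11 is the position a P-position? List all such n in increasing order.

0, 1, 6, 7

Build the Grundy sequence with g(k) = mex{g(k−s) : s ∈ {2, 3, 4, 8}, s ≤ k}:
g(0) = mex{} = 0
g(1) = mex{} = 0
g(2) = mex{0} = 1
g(3) = mex{0} = 1
g(4) = mex{0,1} = 2
g(5) = mex{0,1} = 2
g(6) = mex{1,2} = 0
g(7) = mex{1,2} = 0
g(8) = mex{0,2} = 1
g(9) = mex{0,2} = 1
g(10) = mex{0,1} = 2
g(11) = mex{0,1} = 2
The P-positions (g = 0) in 0..11 are 0, 1, 6, 7.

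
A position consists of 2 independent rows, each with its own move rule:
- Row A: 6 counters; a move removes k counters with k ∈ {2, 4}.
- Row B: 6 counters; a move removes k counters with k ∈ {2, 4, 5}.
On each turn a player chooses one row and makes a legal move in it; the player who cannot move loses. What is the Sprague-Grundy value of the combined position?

3

For row A, compute g(0), g(1), … with moves {2, 4}:
k:     0  1  2  3  4  5  6
g(k):  0  0  1  1  2  2  0
So g(6) = 0.
Grundy values for row B (subtraction set {2, 4, 5}):
k:     0  1  2  3  4  5  6
g(k):  0  0  1  1  2  2  3
So g(6) = 3.
The value of a disjunctive sum is the nim-sum of the parts.
Combined value = 0 ⊕ 3 = 3.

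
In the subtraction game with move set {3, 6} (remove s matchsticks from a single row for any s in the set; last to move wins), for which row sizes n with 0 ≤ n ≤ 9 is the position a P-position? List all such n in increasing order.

0, 1, 2, 9

Grundy values for subtraction set {3, 6}:
g(0) = mex{} = 0
g(1) = mex{} = 0
g(2) = mex{} = 0
g(3) = mex{0} = 1
g(4) = mex{0} = 1
g(5) = mex{0} = 1
g(6) = mex{0,1} = 2
g(7) = mex{0,1} = 2
g(8) = mex{0,1} = 2
g(9) = mex{1,2} = 0
The P-positions (g = 0) in 0..9 are 0, 1, 2, 9.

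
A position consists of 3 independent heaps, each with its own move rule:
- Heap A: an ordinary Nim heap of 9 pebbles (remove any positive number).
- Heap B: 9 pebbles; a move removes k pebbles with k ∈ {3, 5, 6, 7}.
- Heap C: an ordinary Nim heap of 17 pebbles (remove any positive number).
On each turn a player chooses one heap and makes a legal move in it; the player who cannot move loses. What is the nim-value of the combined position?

Heap A is a plain Nim heap of size 9, so its Grundy value is 9.
Build the Grundy sequence for heap B with g(k) = mex{g(k−s) : s ∈ {3, 5, 6, 7}, s ≤ k}:
g(0) = mex{} = 0
g(1) = mex{} = 0
g(2) = mex{} = 0
g(3) = mex{0} = 1
g(4) = mex{0} = 1
g(5) = mex{0} = 1
g(6) = mex{0,1} = 2
g(7) = mex{0,1} = 2
g(8) = mex{0,1} = 2
g(9) = mex{0,1,2} = 3
So g(9) = 3.
Heap C is a plain Nim heap of size 17, so its Grundy value is 17.
By the Sprague-Grundy theorem, the Grundy value of a sum of independent games is the XOR of the component values.
Combined value = 9 XOR 3 XOR 17 = 27.

27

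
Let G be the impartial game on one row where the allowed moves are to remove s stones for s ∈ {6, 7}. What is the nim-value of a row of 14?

Build the Grundy sequence with g(k) = mex{g(k−s) : s ∈ {6, 7}, s ≤ k}:
g(0) = mex{} = 0
g(1) = mex{} = 0
g(2) = mex{} = 0
g(3) = mex{} = 0
g(4) = mex{} = 0
g(5) = mex{} = 0
g(6) = mex{0} = 1
g(7) = mex{0} = 1
g(8) = mex{0} = 1
g(9) = mex{0} = 1
g(10) = mex{0} = 1
g(11) = mex{0} = 1
g(12) = mex{0,1} = 2
g(13) = mex{1} = 0
g(14) = mex{1} = 0
So g(14) = 0.

0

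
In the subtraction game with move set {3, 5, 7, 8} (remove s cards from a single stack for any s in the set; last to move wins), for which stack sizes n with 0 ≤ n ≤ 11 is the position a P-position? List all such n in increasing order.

0, 1, 2, 11

Build the Grundy sequence with g(k) = mex{g(k−s) : s ∈ {3, 5, 7, 8}, s ≤ k}:
k:     0  1  2  3  4  5  6  7  8  9 10 11
g(k):  0  0  0  1  1  1  2  2  2  3  3  0
The P-positions (g = 0) in 0..11 are 0, 1, 2, 11.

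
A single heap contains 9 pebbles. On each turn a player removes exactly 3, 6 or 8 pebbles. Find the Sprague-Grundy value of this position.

Build the Grundy sequence with g(k) = mex{g(k−s) : s ∈ {3, 6, 8}, s ≤ k}:
k:     0  1  2  3  4  5  6  7  8  9
g(k):  0  0  0  1  1  1  2  2  2  3
So g(9) = 3.

3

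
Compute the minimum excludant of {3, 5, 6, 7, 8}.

0 is not in the set, so the mex is 0.

0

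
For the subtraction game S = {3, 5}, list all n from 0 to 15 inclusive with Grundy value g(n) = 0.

0, 1, 2, 8, 9, 10

Grundy values for subtraction set {3, 5}:
k:     0  1  2  3  4  5  6  7  8  9 10 11 12 13 14 15
g(k):  0  0  0  1  1  1  2  2  0  0  0  1  1  1  2  2
The P-positions (g = 0) in 0..15 are 0, 1, 2, 8, 9, 10.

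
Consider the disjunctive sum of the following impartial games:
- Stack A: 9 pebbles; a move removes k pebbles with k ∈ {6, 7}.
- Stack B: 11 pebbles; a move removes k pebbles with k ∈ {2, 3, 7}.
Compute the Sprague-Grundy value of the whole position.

1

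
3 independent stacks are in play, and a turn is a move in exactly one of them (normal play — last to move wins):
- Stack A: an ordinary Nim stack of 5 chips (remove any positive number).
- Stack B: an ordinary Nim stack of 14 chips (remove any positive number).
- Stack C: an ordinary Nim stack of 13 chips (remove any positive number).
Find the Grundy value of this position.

Stack A is a plain Nim stack of size 5, so its Grundy value is 5.
Stack B is a plain Nim stack of size 14, so its Grundy value is 14.
Stack C is a plain Nim stack of size 13, so its Grundy value is 13.
By the Sprague-Grundy theorem, the Grundy value of a sum of independent games is the XOR of the component values.
Combined value = 5 XOR 14 XOR 13 = 6.

6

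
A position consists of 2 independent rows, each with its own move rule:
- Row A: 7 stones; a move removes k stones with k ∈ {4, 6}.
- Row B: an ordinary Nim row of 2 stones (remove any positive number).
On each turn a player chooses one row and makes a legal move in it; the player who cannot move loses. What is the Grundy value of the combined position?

3

Grundy values for row A (subtraction set {4, 6}):
k:     0  1  2  3  4  5  6  7
g(k):  0  0  0  0  1  1  1  1
So g(7) = 1.
Row B is a plain Nim row of size 2, so its Grundy value is 2.
By the Sprague-Grundy theorem, the Grundy value of a sum of independent games is the XOR of the component values.
Combined value = 1 ⊕ 2 = 3.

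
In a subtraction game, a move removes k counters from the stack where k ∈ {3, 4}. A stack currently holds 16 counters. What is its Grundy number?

0

Compute g(0), g(1), … for moves {3, 4}:
k:     0  1  2  3  4  5  6  7  8  9 10 11 12 13 14 15 16
g(k):  0  0  0  1  1  1  2  0  0  0  1  1  1  2  0  0  0
So g(16) = 0.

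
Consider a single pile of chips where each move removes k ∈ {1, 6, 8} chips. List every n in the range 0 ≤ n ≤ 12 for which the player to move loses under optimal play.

0, 2, 4, 7, 9, 11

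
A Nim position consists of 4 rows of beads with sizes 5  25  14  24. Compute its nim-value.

10

Compute the nim-sum pairwise:
5 XOR 25 = 28
28 XOR 14 = 18
18 XOR 24 = 10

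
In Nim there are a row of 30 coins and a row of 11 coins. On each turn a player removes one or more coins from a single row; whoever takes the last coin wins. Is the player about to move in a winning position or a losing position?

Winning position

Write each in binary and XOR column by column:
  11110  (30)
  01011  (11)
  -----
  10101  (21)
The nim-sum is 21 ≠ 0, so this is an N-position: the player to move can win.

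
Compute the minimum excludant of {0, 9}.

1

0 is in the set but 1 is not, so the mex is 1.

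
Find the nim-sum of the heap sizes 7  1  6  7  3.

Bitwise XOR of the heap sizes:
  111  (7)
  001  (1)
  110  (6)
  111  (7)
  011  (3)
  ---
  100  (4)

4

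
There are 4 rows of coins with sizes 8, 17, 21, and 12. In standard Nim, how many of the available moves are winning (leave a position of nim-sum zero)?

Write each in binary and XOR column by column:
  01000  (8)
  10001  (17)
  10101  (21)
  01100  (12)
  -----
  00000  (0)
The nim-sum is already 0, so every move leaves a nonzero nim-sum — there are no winning moves.

0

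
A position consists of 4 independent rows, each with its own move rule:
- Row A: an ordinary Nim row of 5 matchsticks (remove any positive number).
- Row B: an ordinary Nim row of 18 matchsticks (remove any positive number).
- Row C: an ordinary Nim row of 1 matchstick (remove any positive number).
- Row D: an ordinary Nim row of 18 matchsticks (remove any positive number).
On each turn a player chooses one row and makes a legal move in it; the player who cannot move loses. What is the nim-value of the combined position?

4

Row A is a plain Nim row of size 5, so its Grundy value is 5.
Row B is a plain Nim row of size 18, so its Grundy value is 18.
Row C is a plain Nim row of size 1, so its Grundy value is 1.
Row D is a plain Nim row of size 18, so its Grundy value is 18.
The value of a disjunctive sum is the nim-sum of the parts.
Combined value = 5 XOR 18 XOR 1 XOR 18 = 4.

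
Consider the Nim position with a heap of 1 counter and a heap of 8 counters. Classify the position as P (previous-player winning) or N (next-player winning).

Nim-sum: 1 ^ 8 = 9.
The nim-sum is 9 ≠ 0, so this is an N-position: the player to move can win.

N-position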